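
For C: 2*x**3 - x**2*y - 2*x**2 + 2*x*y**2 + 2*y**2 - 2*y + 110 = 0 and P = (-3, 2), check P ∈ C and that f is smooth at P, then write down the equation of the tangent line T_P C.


Tangent line at P: 86*x - 27*y + 312 = 0.

Step 1: f(-3, 2) = 0, so P lies on C.
Step 2: partial derivatives
  f_x(x, y) = 6*x**2 - 2*x*y - 4*x + 2*y**2, f_y(x, y) = -x**2 + 4*x*y + 4*y - 2.
  f_x(P) = 86, f_y(P) = -27 (gradient nonzero, so P is smooth).
Step 3: tangent line at P: 86·(x − -3) + -27·(y − 2) = 0.
Expanding: 86*x - 27*y + 312 = 0.


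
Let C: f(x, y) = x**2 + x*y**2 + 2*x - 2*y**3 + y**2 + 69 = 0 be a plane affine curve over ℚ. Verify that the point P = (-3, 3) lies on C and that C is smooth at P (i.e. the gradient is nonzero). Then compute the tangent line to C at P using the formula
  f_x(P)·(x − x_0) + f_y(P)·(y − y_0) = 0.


Tangent line at P: 5*x - 66*y + 213 = 0.

Step 1: f(-3, 3) = 0, so P lies on C.
Step 2: partial derivatives
  f_x(x, y) = 2*x + y**2 + 2, f_y(x, y) = 2*x*y - 6*y**2 + 2*y.
  f_x(P) = 5, f_y(P) = -66 (gradient nonzero, so P is smooth).
Step 3: tangent line at P: 5·(x − -3) + -66·(y − 3) = 0.
Expanding: 5*x - 66*y + 213 = 0.


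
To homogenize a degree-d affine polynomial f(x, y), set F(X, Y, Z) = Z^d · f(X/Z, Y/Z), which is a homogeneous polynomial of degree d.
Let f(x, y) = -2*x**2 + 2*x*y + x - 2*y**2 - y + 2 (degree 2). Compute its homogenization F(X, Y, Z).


F(X, Y, Z) = -2*X**2 + 2*X*Y + X*Z - 2*Y**2 - Y*Z + 2*Z**2

deg(f) = 2.
Substitute x = X/Z, y = Y/Z into f, then multiply by Z^2.
  monomial -2·x^2·y^0 ↦ -2·X^2·Y^0·Z^0.
  monomial 2·x^1·y^1 ↦ 2·X^1·Y^1·Z^0.
  monomial 1·x^1·y^0 ↦ 1·X^1·Y^0·Z^1.
  monomial -2·x^0·y^2 ↦ -2·X^0·Y^2·Z^0.
  monomial -1·x^0·y^1 ↦ -1·X^0·Y^1·Z^1.
  monomial 2·x^0·y^0 ↦ 2·X^0·Y^0·Z^2.
Collecting: F(X, Y, Z) = -2*X**2 + 2*X*Y + X*Z - 2*Y**2 - Y*Z + 2*Z**2.


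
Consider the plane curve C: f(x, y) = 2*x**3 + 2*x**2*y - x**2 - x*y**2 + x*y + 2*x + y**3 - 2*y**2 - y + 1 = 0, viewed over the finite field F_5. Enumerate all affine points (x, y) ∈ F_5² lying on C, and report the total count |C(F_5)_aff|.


Affine F_5-points: {(1, 3), (2, 3), (3, 2), (4, 2)}; count = 4.

For each of the 25 pairs (x, y) ∈ F_5², evaluate f(x, y) mod 5. Record the zeros.
  x = 0: [0↦1, 1↦4, 2↦4, 3↦2, 4↦4]  zeros at y ∈ ∅
  x = 1: [0↦4, 1↦4, 2↦4, 3↦0, 4↦3]  zeros at y ∈ {3}
  x = 2: [0↦2, 1↦3, 2↦2, 3↦0, 4↦3]  zeros at y ∈ {3}
  x = 3: [0↦2, 1↦3, 2↦0, 3↦4, 4↦1]  zeros at y ∈ {2}
  x = 4: [0↦1, 1↦1, 2↦0, 3↦4, 4↦4]  zeros at y ∈ {2}
Collecting zeros: affine points = {(1, 3), (2, 3), (3, 2), (4, 2)}.
Total count |C(F_5)_aff| = 4.


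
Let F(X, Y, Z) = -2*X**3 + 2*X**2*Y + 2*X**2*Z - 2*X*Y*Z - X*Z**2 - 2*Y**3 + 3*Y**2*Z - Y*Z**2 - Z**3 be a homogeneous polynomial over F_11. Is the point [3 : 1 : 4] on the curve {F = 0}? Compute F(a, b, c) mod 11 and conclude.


F(3,1,4) ≡ 4 (mod 11); P is NOT on the curve.

Evaluate F(3, 1, 4) term-by-term (mod 11).
  -2*X**3 ↦ -2·27·1·1 = -54
  2*X**2*Y ↦ 2·9·1·1 = 18
  2*X**2*Z ↦ 2·9·1·4 = 72
  -2*X*Y*Z ↦ -2·3·1·4 = -24
  -X*Z**2 ↦ -1·3·1·16 = -48
  -2*Y**3 ↦ -2·1·1·1 = -2
  3*Y**2*Z ↦ 3·1·1·4 = 12
  -Y*Z**2 ↦ -1·1·1·16 = -16
  -Z**3 ↦ -1·1·1·64 = -64
Sum: F(3, 1, 4) = (-54) + (18) + (72) + (-24) + (-48) + (-2) + (12) + (-16) + (-64) = -106.
Reducing mod 11: -106 ≡ 4 (mod 11).
Since F(a, b, c) ≡ 4 ≠ 0 (mod 11), P does NOT lie on the curve.


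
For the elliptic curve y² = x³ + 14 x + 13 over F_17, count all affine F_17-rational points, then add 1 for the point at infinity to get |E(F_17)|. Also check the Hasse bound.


Affine points = {(0, 8), (0, 9), (2, 7), (2, 10), (5, 2), (5, 15), (8, 5), (8, 12), (9, 1), (9, 16), (11, 6), (11, 11), (16, 7), (16, 10)}; affine count = 14; |E(F_17)| = 15.

Discriminant check: Δ ∝ 4a³ + 27b² = 4·14³ + 27·13² = 4·2744 + 27·169 ≡ 1 (mod 17). Nonzero ⇒ E is nonsingular.
For each x ∈ F_17, compute rhs = x³ + 14·x + 13 mod 17, then count y ∈ F_17 with y² ≡ rhs.
  x = 0: rhs = 13, matching y values: 8, 9 (2 points).
  x = 1: rhs = 11, matching y values: none (0 points).
  x = 2: rhs = 15, matching y values: 7, 10 (2 points).
  x = 3: rhs = 14, matching y values: none (0 points).
  x = 4: rhs = 14, matching y values: none (0 points).
  x = 5: rhs = 4, matching y values: 2, 15 (2 points).
  x = 6: rhs = 7, matching y values: none (0 points).
  x = 7: rhs = 12, matching y values: none (0 points).
  x = 8: rhs = 8, matching y values: 5, 12 (2 points).
  x = 9: rhs = 1, matching y values: 1, 16 (2 points).
  x = 10: rhs = 14, matching y values: none (0 points).
  x = 11: rhs = 2, matching y values: 6, 11 (2 points).
  x = 12: rhs = 5, matching y values: none (0 points).
  x = 13: rhs = 12, matching y values: none (0 points).
  x = 14: rhs = 12, matching y values: none (0 points).
  x = 15: rhs = 11, matching y values: none (0 points).
  x = 16: rhs = 15, matching y values: 7, 10 (2 points).
Total affine count: 14.
Full point count |E(F_17)| = 14 + 1 = 15.
Hasse bound: |15 − (17+1)| = |-3| = 3 ≤ 2√17 ≈ 8.2462 ✓.


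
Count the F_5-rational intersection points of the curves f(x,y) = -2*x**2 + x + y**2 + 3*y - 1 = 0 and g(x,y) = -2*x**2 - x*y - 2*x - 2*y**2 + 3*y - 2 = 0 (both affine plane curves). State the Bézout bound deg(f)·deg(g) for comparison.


Common zeros: {(4, 1)}; count = 1; Bézout bound = 4.

deg(f) = 2, deg(g) = 2, so Bézout bound = 4.
Scan x ∈ F_5. For each x, list the y ∈ F_5 with f(x, y) ≡ 0 and those with g(x, y) ≡ 0 (mod 5); the common zeros in that column are the intersection.
  x = 0: f ≡ 0 at y ∈ ∅; g ≡ 0 at y ∈ ∅; common: ∅.
  x = 1: f ≡ 0 at y ∈ ∅; g ≡ 0 at y ∈ {2, 4}; common: ∅.
  x = 2: f ≡ 0 at y ∈ ∅; g ≡ 0 at y ∈ {1, 2}; common: ∅.
  x = 3: f ≡ 0 at y ∈ ∅; g ≡ 0 at y ∈ ∅; common: ∅.
  x = 4: f ≡ 0 at y ∈ {1}; g ≡ 0 at y ∈ {1}; common: {1}.
Collecting: common zeros = {(4, 1)}, so the count is 1.
Comparison with the Bézout bound: 1 ≤ 4 = deg(f)·deg(g), as expected for curves with no common component (the affine F_5-count falls short of the bound because intersections may lie at infinity, over extension fields, or carry multiplicity).


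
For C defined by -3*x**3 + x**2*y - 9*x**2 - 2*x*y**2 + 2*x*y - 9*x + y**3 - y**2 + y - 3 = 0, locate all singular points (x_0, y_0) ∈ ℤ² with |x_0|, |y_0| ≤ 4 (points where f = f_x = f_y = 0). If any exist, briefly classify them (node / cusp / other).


Singular points: {(-1, 0)}; classification: cusp.

Compute partial derivatives:
  f_x = -9*x**2 + 2*x*y - 18*x - 2*y**2 + 2*y - 9.
  f_y = x**2 - 4*x*y + 2*x + 3*y**2 - 2*y + 1.
Scan x_0 ∈ {−4, ..., 4}. For each x_0, f_y(x_0, y) is a polynomial in y; find its integer roots y ∈ {−4, ..., 4}, then test f_x and f at those candidates.
  x = -4: f_y(-4, y) = 3*y**2 + 14*y + 9; no integer root y with |y| ≤ 4.
  x = -3: f_y(-3, y) = 3*y**2 + 10*y + 4; no integer root y with |y| ≤ 4.
  x = -2: f_y(-2, y) = 3*y**2 + 6*y + 1; no integer root y with |y| ≤ 4.
  x = -1: f_y(-1, y) = 3*y**2 + 2*y; vanishes at y ∈ {0}. (-1, 0): f_x = 0, f = 0 — SINGULAR.
  x = 0: f_y(0, y) = 3*y**2 - 2*y + 1; no integer root y with |y| ≤ 4.
  x = 1: f_y(1, y) = 3*y**2 - 6*y + 4; no integer root y with |y| ≤ 4.
  x = 2: f_y(2, y) = 3*y**2 - 10*y + 9; no integer root y with |y| ≤ 4.
  x = 3: f_y(3, y) = 3*y**2 - 14*y + 16; vanishes at y ∈ {2}. (3, 2): f_x = -136 ≠ 0.
  x = 4: f_y(4, y) = 3*y**2 - 18*y + 25; no integer root y with |y| ≤ 4.
Only singular point on the grid: (-1, 0).
Classify: substitute x = -1 + u, y = 0 + v and expand: f = -3*u**3 + u**2*v - 2*u*v**2 + v**3 + v**2.
No constant or linear terms (consistent with a singular point). Quadratic part: v**2. Cubic part: -3*u**3 + u**2*v - 2*u*v**2 + v**3.
The quadratic part v**2 is a perfect square, so there is a single (double) tangent line v = 0, i.e. y = 0. Restricting the cubic part to that line (v = 0) leaves -3*u**3 ≠ 0, so f is not divisible by v and the branch is v² ≈ 3*u**3 to lowest order — this is a cusp.
Classification: cusp.


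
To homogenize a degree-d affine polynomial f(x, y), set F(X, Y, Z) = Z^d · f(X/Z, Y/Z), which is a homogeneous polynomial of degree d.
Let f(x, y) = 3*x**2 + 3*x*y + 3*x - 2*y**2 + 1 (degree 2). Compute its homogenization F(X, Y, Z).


F(X, Y, Z) = 3*X**2 + 3*X*Y + 3*X*Z - 2*Y**2 + Z**2

deg(f) = 2.
Substitute x = X/Z, y = Y/Z into f, then multiply by Z^2.
  monomial 3·x^2·y^0 ↦ 3·X^2·Y^0·Z^0.
  monomial 3·x^1·y^1 ↦ 3·X^1·Y^1·Z^0.
  monomial 3·x^1·y^0 ↦ 3·X^1·Y^0·Z^1.
  monomial -2·x^0·y^2 ↦ -2·X^0·Y^2·Z^0.
  monomial 1·x^0·y^0 ↦ 1·X^0·Y^0·Z^2.
Collecting: F(X, Y, Z) = 3*X**2 + 3*X*Y + 3*X*Z - 2*Y**2 + Z**2.


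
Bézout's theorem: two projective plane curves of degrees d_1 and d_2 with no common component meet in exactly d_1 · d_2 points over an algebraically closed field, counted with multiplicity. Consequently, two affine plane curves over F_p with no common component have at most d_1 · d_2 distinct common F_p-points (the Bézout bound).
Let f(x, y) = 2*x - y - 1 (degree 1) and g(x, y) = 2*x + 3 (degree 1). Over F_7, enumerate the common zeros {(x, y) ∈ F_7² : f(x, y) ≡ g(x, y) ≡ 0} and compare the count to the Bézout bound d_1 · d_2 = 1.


Common zeros: {(2, 3)}; count = 1; Bézout bound = 1.

deg(f) = 1, deg(g) = 1, so Bézout bound = 1.
Scan x ∈ F_7. For each x, list the y ∈ F_7 with f(x, y) ≡ 0 and those with g(x, y) ≡ 0 (mod 7); the common zeros in that column are the intersection.
  x = 0: f ≡ 0 at y ∈ {6}; g ≡ 0 at y ∈ ∅; common: ∅.
  x = 1: f ≡ 0 at y ∈ {1}; g ≡ 0 at y ∈ ∅; common: ∅.
  x = 2: f ≡ 0 at y ∈ {3}; g ≡ 0 at y ∈ {0, 1, 2, 3, 4, 5, 6}; common: {3}.
  x = 3: f ≡ 0 at y ∈ {5}; g ≡ 0 at y ∈ ∅; common: ∅.
  x = 4: f ≡ 0 at y ∈ {0}; g ≡ 0 at y ∈ ∅; common: ∅.
  x = 5: f ≡ 0 at y ∈ {2}; g ≡ 0 at y ∈ ∅; common: ∅.
  x = 6: f ≡ 0 at y ∈ {4}; g ≡ 0 at y ∈ ∅; common: ∅.
Collecting: common zeros = {(2, 3)}, so the count is 1.
Comparison with the Bézout bound: 1 ≤ 1 = deg(f)·deg(g), as expected for curves with no common component (the bound is attained).


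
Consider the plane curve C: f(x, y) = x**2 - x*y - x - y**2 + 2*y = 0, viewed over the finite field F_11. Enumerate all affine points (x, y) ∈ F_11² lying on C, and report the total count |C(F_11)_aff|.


Affine F_11-points: {(0, 0), (0, 2), (1, 0), (1, 1), (3, 2), (3, 8), (5, 9), (5, 10), (6, 8), (6, 10)}; count = 10.

For each of the 121 pairs (x, y) ∈ F_11², evaluate f(x, y) mod 11. Record the zeros.
  x = 0: [0↦0, 1↦1, 2↦0, 3↦8, 4↦3, 5↦7, 6↦9, 7↦9, 8↦7, 9↦3, 10↦8]  zeros at y ∈ {0, 2}
  x = 1: [0↦0, 1↦0, 2↦9, 3↦5, 4↦10, 5↦2, 6↦3, 7↦2, 8↦10, 9↦5, 10↦9]  zeros at y ∈ {0, 1}
  x = 2: [0↦2, 1↦1, 2↦9, 3↦4, 4↦8, 5↦10, 6↦10, 7↦8, 8↦4, 9↦9, 10↦1]  zeros at y ∈ ∅
  x = 3: [0↦6, 1↦4, 2↦0, 3↦5, 4↦8, 5↦9, 6↦8, 7↦5, 8↦0, 9↦4, 10↦6]  zeros at y ∈ {2, 8}
  x = 4: [0↦1, 1↦9, 2↦4, 3↦8, 4↦10, 5↦10, 6↦8, 7↦4, 8↦9, 9↦1, 10↦2]  zeros at y ∈ ∅
  x = 5: [0↦9, 1↦5, 2↦10, 3↦2, 4↦3, 5↦2, 6↦10, 7↦5, 8↦9, 9↦0, 10↦0]  zeros at y ∈ {9, 10}
  x = 6: [0↦8, 1↦3, 2↦7, 3↦9, 4↦9, 5↦7, 6↦3, 7↦8, 8↦0, 9↦1, 10↦0]  zeros at y ∈ {8, 10}
  x = 7: [0↦9, 1↦3, 2↦6, 3↦7, 4↦6, 5↦3, 6↦9, 7↦2, 8↦4, 9↦4, 10↦2]  zeros at y ∈ ∅
  x = 8: [0↦1, 1↦5, 2↦7, 3↦7, 4↦5, 5↦1, 6↦6, 7↦9, 8↦10, 9↦9, 10↦6]  zeros at y ∈ ∅
  x = 9: [0↦6, 1↦9, 2↦10, 3↦9, 4↦6, 5↦1, 6↦5, 7↦7, 8↦7, 9↦5, 10↦1]  zeros at y ∈ ∅
  x = 10: [0↦2, 1↦4, 2↦4, 3↦2, 4↦9, 5↦3, 6↦6, 7↦7, 8↦6, 9↦3, 10↦9]  zeros at y ∈ ∅
Collecting zeros: affine points = {(0, 0), (0, 2), (1, 0), (1, 1), (3, 2), (3, 8), (5, 9), (5, 10), (6, 8), (6, 10)}.
Total count |C(F_11)_aff| = 10.


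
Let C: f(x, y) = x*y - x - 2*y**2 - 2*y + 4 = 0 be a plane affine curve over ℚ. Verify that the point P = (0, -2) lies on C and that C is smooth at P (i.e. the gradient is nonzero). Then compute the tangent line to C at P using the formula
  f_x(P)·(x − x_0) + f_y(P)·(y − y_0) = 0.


Tangent line at P: -3*x + 6*y + 12 = 0.

Step 1: f(0, -2) = 0, so P lies on C.
Step 2: partial derivatives
  f_x(x, y) = y - 1, f_y(x, y) = x - 4*y - 2.
  f_x(P) = -3, f_y(P) = 6 (gradient nonzero, so P is smooth).
Step 3: tangent line at P: -3·(x − 0) + 6·(y − -2) = 0.
Expanding: -3*x + 6*y + 12 = 0.


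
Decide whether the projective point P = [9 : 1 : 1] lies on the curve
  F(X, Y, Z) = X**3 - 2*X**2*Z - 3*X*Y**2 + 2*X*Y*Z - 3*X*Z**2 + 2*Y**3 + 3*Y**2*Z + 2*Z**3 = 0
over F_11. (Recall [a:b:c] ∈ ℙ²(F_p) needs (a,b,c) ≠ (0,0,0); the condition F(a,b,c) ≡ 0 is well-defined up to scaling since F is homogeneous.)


F(9,1,1) ≡ 10 (mod 11); P is NOT on the curve.

Evaluate F(9, 1, 1) term-by-term (mod 11).
  X**3 ↦ 1·729·1·1 = 729
  -2*X**2*Z ↦ -2·81·1·1 = -162
  -3*X*Y**2 ↦ -3·9·1·1 = -27
  2*X*Y*Z ↦ 2·9·1·1 = 18
  -3*X*Z**2 ↦ -3·9·1·1 = -27
  2*Y**3 ↦ 2·1·1·1 = 2
  3*Y**2*Z ↦ 3·1·1·1 = 3
  2*Z**3 ↦ 2·1·1·1 = 2
Sum: F(9, 1, 1) = (729) + (-162) + (-27) + (18) + (-27) + (2) + (3) + (2) = 538.
Reducing mod 11: 538 ≡ 10 (mod 11).
Since F(a, b, c) ≡ 10 ≠ 0 (mod 11), P does NOT lie on the curve.


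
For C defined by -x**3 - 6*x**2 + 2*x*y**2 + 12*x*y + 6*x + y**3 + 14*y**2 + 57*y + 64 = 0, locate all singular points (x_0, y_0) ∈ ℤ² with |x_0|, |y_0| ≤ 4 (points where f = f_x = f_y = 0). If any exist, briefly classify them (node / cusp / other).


Singular points: {(-2, -3)}; classification: cusp.

Compute partial derivatives:
  f_x = -3*x**2 - 12*x + 2*y**2 + 12*y + 6.
  f_y = 4*x*y + 12*x + 3*y**2 + 28*y + 57.
Scan x_0 ∈ {−4, ..., 4}. For each x_0, f_y(x_0, y) is a polynomial in y; find its integer roots y ∈ {−4, ..., 4}, then test f_x and f at those candidates.
  x = -4: f_y(-4, y) = 3*y**2 + 12*y + 9; vanishes at y ∈ {-3, -1}. (-4, -3): f_x = -12 ≠ 0; (-4, -1): f_x = -4 ≠ 0.
  x = -3: f_y(-3, y) = 3*y**2 + 16*y + 21; vanishes at y ∈ {-3}. (-3, -3): f_x = -3 ≠ 0.
  x = -2: f_y(-2, y) = 3*y**2 + 20*y + 33; vanishes at y ∈ {-3}. (-2, -3): f_x = 0, f = 0 — SINGULAR.
  x = -1: f_y(-1, y) = 3*y**2 + 24*y + 45; vanishes at y ∈ {-3}. (-1, -3): f_x = -3 ≠ 0.
  x = 0: f_y(0, y) = 3*y**2 + 28*y + 57; vanishes at y ∈ {-3}. (0, -3): f_x = -12 ≠ 0.
  x = 1: f_y(1, y) = 3*y**2 + 32*y + 69; vanishes at y ∈ {-3}. (1, -3): f_x = -27 ≠ 0.
  x = 2: f_y(2, y) = 3*y**2 + 36*y + 81; vanishes at y ∈ {-3}. (2, -3): f_x = -48 ≠ 0.
  x = 3: f_y(3, y) = 3*y**2 + 40*y + 93; vanishes at y ∈ {-3}. (3, -3): f_x = -75 ≠ 0.
  x = 4: f_y(4, y) = 3*y**2 + 44*y + 105; vanishes at y ∈ {-3}. (4, -3): f_x = -108 ≠ 0.
Only singular point on the grid: (-2, -3).
Classify: substitute x = -2 + u, y = -3 + v and expand: f = -u**3 + 2*u*v**2 + v**3 + v**2.
No constant or linear terms (consistent with a singular point). Quadratic part: v**2. Cubic part: -u**3 + 2*u*v**2 + v**3.
The quadratic part v**2 is a perfect square, so there is a single (double) tangent line v = 0, i.e. y = -3. Restricting the cubic part to that line (v = 0) leaves -u**3 ≠ 0, so f is not divisible by v and the branch is v² ≈ u**3 to lowest order — this is a cusp.
Classification: cusp.


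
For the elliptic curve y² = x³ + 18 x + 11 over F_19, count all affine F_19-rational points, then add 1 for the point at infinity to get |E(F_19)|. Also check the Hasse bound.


Affine points = {(0, 7), (0, 12), (1, 7), (1, 12), (2, 6), (2, 13), (3, 4), (3, 15), (5, 6), (5, 13), (7, 9), (7, 10), (9, 3), (9, 16), (11, 1), (11, 18), (12, 6), (12, 13), (14, 9), (14, 10), (16, 5), (16, 14), (17, 9), (17, 10), (18, 7), (18, 12)}; affine count = 26; |E(F_19)| = 27.

Discriminant check: Δ ∝ 4a³ + 27b² = 4·18³ + 27·11² = 4·5832 + 27·121 ≡ 14 (mod 19). Nonzero ⇒ E is nonsingular.
For each x ∈ F_19, compute rhs = x³ + 18·x + 11 mod 19, then count y ∈ F_19 with y² ≡ rhs.
  x = 0: rhs = 11, matching y values: 7, 12 (2 points).
  x = 1: rhs = 11, matching y values: 7, 12 (2 points).
  x = 2: rhs = 17, matching y values: 6, 13 (2 points).
  x = 3: rhs = 16, matching y values: 4, 15 (2 points).
  x = 4: rhs = 14, matching y values: none (0 points).
  x = 5: rhs = 17, matching y values: 6, 13 (2 points).
  x = 6: rhs = 12, matching y values: none (0 points).
  x = 7: rhs = 5, matching y values: 9, 10 (2 points).
  x = 8: rhs = 2, matching y values: none (0 points).
  x = 9: rhs = 9, matching y values: 3, 16 (2 points).
  x = 10: rhs = 13, matching y values: none (0 points).
  x = 11: rhs = 1, matching y values: 1, 18 (2 points).
  x = 12: rhs = 17, matching y values: 6, 13 (2 points).
  x = 13: rhs = 10, matching y values: none (0 points).
  x = 14: rhs = 5, matching y values: 9, 10 (2 points).
  x = 15: rhs = 8, matching y values: none (0 points).
  x = 16: rhs = 6, matching y values: 5, 14 (2 points).
  x = 17: rhs = 5, matching y values: 9, 10 (2 points).
  x = 18: rhs = 11, matching y values: 7, 12 (2 points).
Total affine count: 26.
Full point count |E(F_19)| = 26 + 1 = 27.
Hasse bound: |27 − (19+1)| = |7| = 7 ≤ 2√19 ≈ 8.7178 ✓.


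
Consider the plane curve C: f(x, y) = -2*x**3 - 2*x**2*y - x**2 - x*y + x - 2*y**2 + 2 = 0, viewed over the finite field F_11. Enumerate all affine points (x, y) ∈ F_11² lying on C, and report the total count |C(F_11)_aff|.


Affine F_11-points: {(0, 1), (0, 10), (1, 0), (1, 4), (2, 2), (2, 4), (4, 1), (4, 3), (5, 3), (5, 8), (7, 0), (7, 8), (8, 0), (8, 9), (9, 4)}; count = 15.

For each of the 121 pairs (x, y) ∈ F_11², evaluate f(x, y) mod 11. Record the zeros.
  x = 0: [0↦2, 1↦0, 2↦5, 3↦6, 4↦3, 5↦7, 6↦7, 7↦3, 8↦6, 9↦5, 10↦0]  zeros at y ∈ {1, 10}
  x = 1: [0↦0, 1↦6, 2↦8, 3↦6, 4↦0, 5↦1, 6↦9, 7↦2, 8↦2, 9↦9, 10↦1]  zeros at y ∈ {0, 4}
  x = 2: [0↦6, 1↦5, 2↦0, 3↦2, 4↦0, 5↦5, 6↦6, 7↦3, 8↦7, 9↦7, 10↦3]  zeros at y ∈ {2, 4}
  x = 3: [0↦8, 1↦7, 2↦2, 3↦4, 4↦2, 5↦7, 6↦8, 7↦5, 8↦9, 9↦9, 10↦5]  zeros at y ∈ ∅
  x = 4: [0↦5, 1↦0, 2↦2, 3↦0, 4↦5, 5↦6, 6↦3, 7↦7, 8↦7, 9↦3, 10↦6]  zeros at y ∈ {1, 3}
  x = 5: [0↦7, 1↦5, 2↦10, 3↦0, 4↦8, 5↦1, 6↦1, 7↦8, 8↦0, 9↦10, 10↦5]  zeros at y ∈ {3, 8}
  x = 6: [0↦2, 1↦10, 2↦3, 3↦3, 4↦10, 5↦2, 6↦1, 7↦7, 8↦9, 9↦7, 10↦1]  zeros at y ∈ ∅
  x = 7: [0↦0, 1↦3, 2↦2, 3↦8, 4↦10, 5↦8, 6↦2, 7↦3, 8↦0, 9↦4, 10↦4]  zeros at y ∈ {0, 8}
  x = 8: [0↦0, 1↦5, 2↦6, 3↦3, 4↦7, 5↦7, 6↦3, 7↦6, 8↦5, 9↦0, 10↦2]  zeros at y ∈ {0, 9}
  x = 9: [0↦1, 1↦4, 2↦3, 3↦9, 4↦0, 5↦9, 6↦3, 7↦4, 8↦1, 9↦5, 10↦5]  zeros at y ∈ {4}
  x = 10: [0↦2, 1↦10, 2↦3, 3↦3, 4↦10, 5↦2, 6↦1, 7↦7, 8↦9, 9↦7, 10↦1]  zeros at y ∈ ∅
Collecting zeros: affine points = {(0, 1), (0, 10), (1, 0), (1, 4), (2, 2), (2, 4), (4, 1), (4, 3), (5, 3), (5, 8), (7, 0), (7, 8), (8, 0), (8, 9), (9, 4)}.
Total count |C(F_11)_aff| = 15.


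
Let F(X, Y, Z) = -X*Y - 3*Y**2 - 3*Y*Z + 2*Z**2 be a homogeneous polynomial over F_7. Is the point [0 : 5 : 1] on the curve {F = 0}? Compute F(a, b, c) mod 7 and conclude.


F(0,5,1) ≡ 3 (mod 7); P is NOT on the curve.

Evaluate F(0, 5, 1) term-by-term (mod 7).
  -X*Y ↦ -1·0·5·1 = 0
  -3*Y**2 ↦ -3·1·25·1 = -75
  -3*Y*Z ↦ -3·1·5·1 = -15
  2*Z**2 ↦ 2·1·1·1 = 2
Sum: F(0, 5, 1) = (0) + (-75) + (-15) + (2) = -88.
Reducing mod 7: -88 ≡ 3 (mod 7).
Since F(a, b, c) ≡ 3 ≠ 0 (mod 7), P does NOT lie on the curve.


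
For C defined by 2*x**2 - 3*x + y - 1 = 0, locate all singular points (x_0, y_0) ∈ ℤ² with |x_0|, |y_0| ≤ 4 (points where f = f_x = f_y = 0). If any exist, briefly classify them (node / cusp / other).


No singular points in the scanned grid; C is smooth there.

Compute partial derivatives:
  f_x = 4*x - 3.
  f_y = 1.
f_y = 1 is a nonzero constant, so f_y never vanishes: no point (x, y) can satisfy f = f_x = f_y = 0. In particular no (x, y) ∈ {−4, ..., 4}² is singular; the curve is smooth.


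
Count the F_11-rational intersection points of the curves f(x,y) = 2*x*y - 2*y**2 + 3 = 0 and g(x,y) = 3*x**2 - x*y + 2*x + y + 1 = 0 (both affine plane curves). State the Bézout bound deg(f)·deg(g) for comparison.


Common zeros: {(3, 6)}; count = 1; Bézout bound = 4.

deg(f) = 2, deg(g) = 2, so Bézout bound = 4.
Scan x ∈ F_11. For each x, list the y ∈ F_11 with f(x, y) ≡ 0 and those with g(x, y) ≡ 0 (mod 11); the common zeros in that column are the intersection.
  x = 0: f ≡ 0 at y ∈ ∅; g ≡ 0 at y ∈ {10}; common: ∅.
  x = 1: f ≡ 0 at y ∈ ∅; g ≡ 0 at y ∈ ∅; common: ∅.
  x = 2: f ≡ 0 at y ∈ ∅; g ≡ 0 at y ∈ {6}; common: ∅.
  x = 3: f ≡ 0 at y ∈ {6, 8}; g ≡ 0 at y ∈ {6}; common: {6}.
  x = 4: f ≡ 0 at y ∈ {2}; g ≡ 0 at y ∈ {8}; common: ∅.
  x = 5: f ≡ 0 at y ∈ {1, 4}; g ≡ 0 at y ∈ {5}; common: ∅.
  x = 6: f ≡ 0 at y ∈ {7, 10}; g ≡ 0 at y ∈ {0}; common: ∅.
  x = 7: f ≡ 0 at y ∈ {9}; g ≡ 0 at y ∈ {5}; common: ∅.
  x = 8: f ≡ 0 at y ∈ {3, 5}; g ≡ 0 at y ∈ {0}; common: ∅.
  x = 9: f ≡ 0 at y ∈ ∅; g ≡ 0 at y ∈ {8}; common: ∅.
  x = 10: f ≡ 0 at y ∈ ∅; g ≡ 0 at y ∈ {10}; common: ∅.
Collecting: common zeros = {(3, 6)}, so the count is 1.
Comparison with the Bézout bound: 1 ≤ 4 = deg(f)·deg(g), as expected for curves with no common component (the affine F_11-count falls short of the bound because intersections may lie at infinity, over extension fields, or carry multiplicity).


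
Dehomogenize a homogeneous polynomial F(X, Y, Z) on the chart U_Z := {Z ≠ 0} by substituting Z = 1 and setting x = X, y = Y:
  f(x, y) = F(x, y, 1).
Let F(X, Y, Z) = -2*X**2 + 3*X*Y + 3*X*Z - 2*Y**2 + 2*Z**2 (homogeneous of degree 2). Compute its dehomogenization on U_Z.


f(x, y) = -2*x**2 + 3*x*y + 3*x - 2*y**2 + 2

On U_Z we set Z = 1. Each monomial c·X^i·Y^j·Z^k in F becomes c·x^i·y^j·1^k = c·x^i·y^j.
Substituting Z = 1: F(X, Y, 1) = -2*x**2 + 3*x*y + 3*x - 2*y**2 + 2.
Note: deg(f) ≤ deg(F) = 2; strict inequality happens when F is divisible by Z (lost terms).


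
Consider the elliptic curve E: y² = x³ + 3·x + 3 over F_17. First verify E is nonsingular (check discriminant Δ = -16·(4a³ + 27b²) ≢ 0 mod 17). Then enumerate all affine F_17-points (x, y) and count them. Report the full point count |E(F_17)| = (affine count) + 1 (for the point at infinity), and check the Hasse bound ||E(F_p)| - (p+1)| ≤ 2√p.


Affine points = {(2, 0), (6, 4), (6, 13), (10, 8), (10, 9), (12, 4), (12, 13), (14, 1), (14, 16), (16, 4), (16, 13)}; affine count = 11; |E(F_17)| = 12.

Discriminant check: Δ ∝ 4a³ + 27b² = 4·3³ + 27·3² = 4·27 + 27·9 ≡ 11 (mod 17). Nonzero ⇒ E is nonsingular.
For each x ∈ F_17, compute rhs = x³ + 3·x + 3 mod 17, then count y ∈ F_17 with y² ≡ rhs.
  x = 0: rhs = 3, matching y values: none (0 points).
  x = 1: rhs = 7, matching y values: none (0 points).
  x = 2: rhs = 0, matching y values: 0 (1 points).
  x = 3: rhs = 5, matching y values: none (0 points).
  x = 4: rhs = 11, matching y values: none (0 points).
  x = 5: rhs = 7, matching y values: none (0 points).
  x = 6: rhs = 16, matching y values: 4, 13 (2 points).
  x = 7: rhs = 10, matching y values: none (0 points).
  x = 8: rhs = 12, matching y values: none (0 points).
  x = 9: rhs = 11, matching y values: none (0 points).
  x = 10: rhs = 13, matching y values: 8, 9 (2 points).
  x = 11: rhs = 7, matching y values: none (0 points).
  x = 12: rhs = 16, matching y values: 4, 13 (2 points).
  x = 13: rhs = 12, matching y values: none (0 points).
  x = 14: rhs = 1, matching y values: 1, 16 (2 points).
  x = 15: rhs = 6, matching y values: none (0 points).
  x = 16: rhs = 16, matching y values: 4, 13 (2 points).
Total affine count: 11.
Full point count |E(F_17)| = 11 + 1 = 12.
Hasse bound: |12 − (17+1)| = |-6| = 6 ≤ 2√17 ≈ 8.2462 ✓.


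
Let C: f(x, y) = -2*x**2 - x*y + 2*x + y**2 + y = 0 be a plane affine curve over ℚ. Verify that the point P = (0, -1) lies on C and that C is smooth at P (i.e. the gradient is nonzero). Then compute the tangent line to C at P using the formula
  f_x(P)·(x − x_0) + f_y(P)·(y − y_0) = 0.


Tangent line at P: 3*x - y - 1 = 0.

Step 1: f(0, -1) = 0, so P lies on C.
Step 2: partial derivatives
  f_x(x, y) = -4*x - y + 2, f_y(x, y) = -x + 2*y + 1.
  f_x(P) = 3, f_y(P) = -1 (gradient nonzero, so P is smooth).
Step 3: tangent line at P: 3·(x − 0) + -1·(y − -1) = 0.
Expanding: 3*x - y - 1 = 0.


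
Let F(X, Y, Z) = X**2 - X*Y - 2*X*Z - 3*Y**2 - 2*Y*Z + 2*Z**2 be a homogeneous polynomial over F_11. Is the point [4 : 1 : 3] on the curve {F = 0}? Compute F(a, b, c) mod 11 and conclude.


F(4,1,3) ≡ 8 (mod 11); P is NOT on the curve.

Evaluate F(4, 1, 3) term-by-term (mod 11).
  X**2 ↦ 1·16·1·1 = 16
  -X*Y ↦ -1·4·1·1 = -4
  -2*X*Z ↦ -2·4·1·3 = -24
  -3*Y**2 ↦ -3·1·1·1 = -3
  -2*Y*Z ↦ -2·1·1·3 = -6
  2*Z**2 ↦ 2·1·1·9 = 18
Sum: F(4, 1, 3) = (16) + (-4) + (-24) + (-3) + (-6) + (18) = -3.
Reducing mod 11: -3 ≡ 8 (mod 11).
Since F(a, b, c) ≡ 8 ≠ 0 (mod 11), P does NOT lie on the curve.


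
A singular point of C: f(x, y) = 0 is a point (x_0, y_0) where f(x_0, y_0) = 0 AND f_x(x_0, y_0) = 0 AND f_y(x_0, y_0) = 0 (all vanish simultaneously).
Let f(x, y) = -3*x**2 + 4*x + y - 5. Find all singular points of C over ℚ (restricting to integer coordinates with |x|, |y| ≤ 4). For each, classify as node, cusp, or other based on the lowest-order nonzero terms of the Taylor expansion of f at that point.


No singular points in the scanned grid; C is smooth there.

Compute partial derivatives:
  f_x = 4 - 6*x.
  f_y = 1.
f_y = 1 is a nonzero constant, so f_y never vanishes: no point (x, y) can satisfy f = f_x = f_y = 0. In particular no (x, y) ∈ {−4, ..., 4}² is singular; the curve is smooth.


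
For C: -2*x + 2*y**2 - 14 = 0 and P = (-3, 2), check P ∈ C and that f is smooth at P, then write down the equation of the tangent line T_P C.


Tangent line at P: -2*x + 8*y - 22 = 0.

Step 1: f(-3, 2) = 0, so P lies on C.
Step 2: partial derivatives
  f_x(x, y) = -2, f_y(x, y) = 4*y.
  f_x(P) = -2, f_y(P) = 8 (gradient nonzero, so P is smooth).
Step 3: tangent line at P: -2·(x − -3) + 8·(y − 2) = 0.
Expanding: -2*x + 8*y - 22 = 0.


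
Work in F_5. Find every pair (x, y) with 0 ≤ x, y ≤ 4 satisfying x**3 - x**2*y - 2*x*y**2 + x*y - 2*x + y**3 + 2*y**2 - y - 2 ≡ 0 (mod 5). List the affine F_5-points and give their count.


Affine F_5-points: {(0, 1), (0, 3), (0, 4), (4, 4)}; count = 4.

For each of the 25 pairs (x, y) ∈ F_5², evaluate f(x, y) mod 5. Record the zeros.
  x = 0: [0↦3, 1↦0, 2↦2, 3↦0, 4↦0]  zeros at y ∈ {1, 3, 4}
  x = 1: [0↦2, 1↦2, 2↦3, 3↦1, 4↦2]  zeros at y ∈ ∅
  x = 2: [0↦2, 1↦3, 2↦1, 3↦2, 4↦2]  zeros at y ∈ ∅
  x = 3: [0↦4, 1↦4, 2↦2, 3↦4, 4↦1]  zeros at y ∈ ∅
  x = 4: [0↦4, 1↦1, 2↦2, 3↦3, 4↦0]  zeros at y ∈ {4}
Collecting zeros: affine points = {(0, 1), (0, 3), (0, 4), (4, 4)}.
Total count |C(F_5)_aff| = 4.


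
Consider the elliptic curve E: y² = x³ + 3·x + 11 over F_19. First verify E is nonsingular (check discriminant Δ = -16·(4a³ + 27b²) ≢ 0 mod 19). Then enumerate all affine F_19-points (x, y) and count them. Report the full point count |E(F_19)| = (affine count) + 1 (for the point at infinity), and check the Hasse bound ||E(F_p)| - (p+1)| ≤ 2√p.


Affine points = {(0, 7), (0, 12), (2, 5), (2, 14), (3, 3), (3, 16), (4, 7), (4, 12), (6, 6), (6, 13), (9, 8), (9, 11), (11, 8), (11, 11), (13, 9), (13, 10), (14, 2), (14, 17), (15, 7), (15, 12), (17, 4), (17, 15), (18, 8), (18, 11)}; affine count = 24; |E(F_19)| = 25.

Discriminant check: Δ ∝ 4a³ + 27b² = 4·3³ + 27·11² = 4·27 + 27·121 ≡ 12 (mod 19). Nonzero ⇒ E is nonsingular.
For each x ∈ F_19, compute rhs = x³ + 3·x + 11 mod 19, then count y ∈ F_19 with y² ≡ rhs.
  x = 0: rhs = 11, matching y values: 7, 12 (2 points).
  x = 1: rhs = 15, matching y values: none (0 points).
  x = 2: rhs = 6, matching y values: 5, 14 (2 points).
  x = 3: rhs = 9, matching y values: 3, 16 (2 points).
  x = 4: rhs = 11, matching y values: 7, 12 (2 points).
  x = 5: rhs = 18, matching y values: none (0 points).
  x = 6: rhs = 17, matching y values: 6, 13 (2 points).
  x = 7: rhs = 14, matching y values: none (0 points).
  x = 8: rhs = 15, matching y values: none (0 points).
  x = 9: rhs = 7, matching y values: 8, 11 (2 points).
  x = 10: rhs = 15, matching y values: none (0 points).
  x = 11: rhs = 7, matching y values: 8, 11 (2 points).
  x = 12: rhs = 8, matching y values: none (0 points).
  x = 13: rhs = 5, matching y values: 9, 10 (2 points).
  x = 14: rhs = 4, matching y values: 2, 17 (2 points).
  x = 15: rhs = 11, matching y values: 7, 12 (2 points).
  x = 16: rhs = 13, matching y values: none (0 points).
  x = 17: rhs = 16, matching y values: 4, 15 (2 points).
  x = 18: rhs = 7, matching y values: 8, 11 (2 points).
Total affine count: 24.
Full point count |E(F_19)| = 24 + 1 = 25.
Hasse bound: |25 − (19+1)| = |5| = 5 ≤ 2√19 ≈ 8.7178 ✓.


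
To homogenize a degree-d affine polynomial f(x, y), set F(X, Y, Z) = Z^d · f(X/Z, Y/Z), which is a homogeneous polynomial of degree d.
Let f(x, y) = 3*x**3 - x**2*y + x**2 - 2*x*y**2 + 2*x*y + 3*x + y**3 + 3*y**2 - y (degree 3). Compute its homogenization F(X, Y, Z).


F(X, Y, Z) = 3*X**3 - X**2*Y + X**2*Z - 2*X*Y**2 + 2*X*Y*Z + 3*X*Z**2 + Y**3 + 3*Y**2*Z - Y*Z**2

deg(f) = 3.
Substitute x = X/Z, y = Y/Z into f, then multiply by Z^3.
  monomial 3·x^3·y^0 ↦ 3·X^3·Y^0·Z^0.
  monomial -1·x^2·y^1 ↦ -1·X^2·Y^1·Z^0.
  monomial 1·x^2·y^0 ↦ 1·X^2·Y^0·Z^1.
  monomial -2·x^1·y^2 ↦ -2·X^1·Y^2·Z^0.
  monomial 2·x^1·y^1 ↦ 2·X^1·Y^1·Z^1.
  monomial 3·x^1·y^0 ↦ 3·X^1·Y^0·Z^2.
  monomial 1·x^0·y^3 ↦ 1·X^0·Y^3·Z^0.
  monomial 3·x^0·y^2 ↦ 3·X^0·Y^2·Z^1.
  monomial -1·x^0·y^1 ↦ -1·X^0·Y^1·Z^2.
Collecting: F(X, Y, Z) = 3*X**3 - X**2*Y + X**2*Z - 2*X*Y**2 + 2*X*Y*Z + 3*X*Z**2 + Y**3 + 3*Y**2*Z - Y*Z**2.


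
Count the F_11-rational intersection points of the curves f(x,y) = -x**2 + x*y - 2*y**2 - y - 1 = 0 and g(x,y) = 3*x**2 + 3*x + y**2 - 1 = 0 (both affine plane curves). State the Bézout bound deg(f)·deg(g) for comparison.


Common zeros: {(2, 4), (3, 3)}; count = 2; Bézout bound = 4.

deg(f) = 2, deg(g) = 2, so Bézout bound = 4.
Scan x ∈ F_11. For each x, list the y ∈ F_11 with f(x, y) ≡ 0 and those with g(x, y) ≡ 0 (mod 11); the common zeros in that column are the intersection.
  x = 0: f ≡ 0 at y ∈ {2, 3}; g ≡ 0 at y ∈ {1, 10}; common: ∅.
  x = 1: f ≡ 0 at y ∈ ∅; g ≡ 0 at y ∈ ∅; common: ∅.
  x = 2: f ≡ 0 at y ∈ {2, 4}; g ≡ 0 at y ∈ {4, 7}; common: {4}.
  x = 3: f ≡ 0 at y ∈ {3, 9}; g ≡ 0 at y ∈ {3, 8}; common: {3}.
  x = 4: f ≡ 0 at y ∈ {8, 10}; g ≡ 0 at y ∈ ∅; common: ∅.
  x = 5: f ≡ 0 at y ∈ ∅; g ≡ 0 at y ∈ ∅; common: ∅.
  x = 6: f ≡ 0 at y ∈ {9, 10}; g ≡ 0 at y ∈ ∅; common: ∅.
  x = 7: f ≡ 0 at y ∈ ∅; g ≡ 0 at y ∈ {3, 8}; common: ∅.
  x = 8: f ≡ 0 at y ∈ ∅; g ≡ 0 at y ∈ {4, 7}; common: ∅.
  x = 9: f ≡ 0 at y ∈ ∅; g ≡ 0 at y ∈ ∅; common: ∅.
  x = 10: f ≡ 0 at y ∈ ∅; g ≡ 0 at y ∈ {1, 10}; common: ∅.
Collecting: common zeros = {(2, 4), (3, 3)}, so the count is 2.
Comparison with the Bézout bound: 2 ≤ 4 = deg(f)·deg(g), as expected for curves with no common component (the affine F_11-count falls short of the bound because intersections may lie at infinity, over extension fields, or carry multiplicity).


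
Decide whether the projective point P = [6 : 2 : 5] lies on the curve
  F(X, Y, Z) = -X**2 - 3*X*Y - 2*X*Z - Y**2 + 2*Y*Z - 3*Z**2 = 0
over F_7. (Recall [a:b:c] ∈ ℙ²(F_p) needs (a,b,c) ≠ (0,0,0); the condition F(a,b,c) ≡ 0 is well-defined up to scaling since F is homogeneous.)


F(6,2,5) ≡ 5 (mod 7); P is NOT on the curve.

Evaluate F(6, 2, 5) term-by-term (mod 7).
  -X**2 ↦ -1·36·1·1 = -36
  -3*X*Y ↦ -3·6·2·1 = -36
  -2*X*Z ↦ -2·6·1·5 = -60
  -Y**2 ↦ -1·1·4·1 = -4
  2*Y*Z ↦ 2·1·2·5 = 20
  -3*Z**2 ↦ -3·1·1·25 = -75
Sum: F(6, 2, 5) = (-36) + (-36) + (-60) + (-4) + (20) + (-75) = -191.
Reducing mod 7: -191 ≡ 5 (mod 7).
Since F(a, b, c) ≡ 5 ≠ 0 (mod 7), P does NOT lie on the curve.


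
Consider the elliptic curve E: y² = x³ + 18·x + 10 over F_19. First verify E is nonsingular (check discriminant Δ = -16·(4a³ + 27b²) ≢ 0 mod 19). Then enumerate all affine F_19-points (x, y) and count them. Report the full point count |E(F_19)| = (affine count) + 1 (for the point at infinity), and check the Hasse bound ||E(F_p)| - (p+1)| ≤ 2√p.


Affine points = {(2, 4), (2, 15), (5, 4), (5, 15), (6, 7), (6, 12), (7, 2), (7, 17), (8, 1), (8, 18), (11, 0), (12, 4), (12, 15), (13, 3), (13, 16), (14, 2), (14, 17), (15, 8), (15, 11), (16, 9), (16, 10), (17, 2), (17, 17)}; affine count = 23; |E(F_19)| = 24.

Discriminant check: Δ ∝ 4a³ + 27b² = 4·18³ + 27·10² = 4·5832 + 27·100 ≡ 17 (mod 19). Nonzero ⇒ E is nonsingular.
For each x ∈ F_19, compute rhs = x³ + 18·x + 10 mod 19, then count y ∈ F_19 with y² ≡ rhs.
  x = 0: rhs = 10, matching y values: none (0 points).
  x = 1: rhs = 10, matching y values: none (0 points).
  x = 2: rhs = 16, matching y values: 4, 15 (2 points).
  x = 3: rhs = 15, matching y values: none (0 points).
  x = 4: rhs = 13, matching y values: none (0 points).
  x = 5: rhs = 16, matching y values: 4, 15 (2 points).
  x = 6: rhs = 11, matching y values: 7, 12 (2 points).
  x = 7: rhs = 4, matching y values: 2, 17 (2 points).
  x = 8: rhs = 1, matching y values: 1, 18 (2 points).
  x = 9: rhs = 8, matching y values: none (0 points).
  x = 10: rhs = 12, matching y values: none (0 points).
  x = 11: rhs = 0, matching y values: 0 (1 points).
  x = 12: rhs = 16, matching y values: 4, 15 (2 points).
  x = 13: rhs = 9, matching y values: 3, 16 (2 points).
  x = 14: rhs = 4, matching y values: 2, 17 (2 points).
  x = 15: rhs = 7, matching y values: 8, 11 (2 points).
  x = 16: rhs = 5, matching y values: 9, 10 (2 points).
  x = 17: rhs = 4, matching y values: 2, 17 (2 points).
  x = 18: rhs = 10, matching y values: none (0 points).
Total affine count: 23.
Full point count |E(F_19)| = 23 + 1 = 24.
Hasse bound: |24 − (19+1)| = |4| = 4 ≤ 2√19 ≈ 8.7178 ✓.


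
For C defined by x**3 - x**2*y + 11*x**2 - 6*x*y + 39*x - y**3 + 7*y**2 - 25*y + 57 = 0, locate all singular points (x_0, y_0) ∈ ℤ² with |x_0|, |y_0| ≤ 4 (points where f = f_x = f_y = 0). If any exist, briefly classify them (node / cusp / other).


Singular points: {(-3, 2)}; classification: cusp.

Compute partial derivatives:
  f_x = 3*x**2 - 2*x*y + 22*x - 6*y + 39.
  f_y = -x**2 - 6*x - 3*y**2 + 14*y - 25.
Scan x_0 ∈ {−4, ..., 4}. For each x_0, f_y(x_0, y) is a polynomial in y; find its integer roots y ∈ {−4, ..., 4}, then test f_x and f at those candidates.
  x = -4: f_y(-4, y) = -3*y**2 + 14*y - 17; no integer root y with |y| ≤ 4.
  x = -3: f_y(-3, y) = -3*y**2 + 14*y - 16; vanishes at y ∈ {2}. (-3, 2): f_x = 0, f = 0 — SINGULAR.
  x = -2: f_y(-2, y) = -3*y**2 + 14*y - 17; no integer root y with |y| ≤ 4.
  x = -1: f_y(-1, y) = -3*y**2 + 14*y - 20; no integer root y with |y| ≤ 4.
  x = 0: f_y(0, y) = -3*y**2 + 14*y - 25; no integer root y with |y| ≤ 4.
  x = 1: f_y(1, y) = -3*y**2 + 14*y - 32; no integer root y with |y| ≤ 4.
  x = 2: f_y(2, y) = -3*y**2 + 14*y - 41; no integer root y with |y| ≤ 4.
  x = 3: f_y(3, y) = -3*y**2 + 14*y - 52; no integer root y with |y| ≤ 4.
  x = 4: f_y(4, y) = -3*y**2 + 14*y - 65; no integer root y with |y| ≤ 4.
Only singular point on the grid: (-3, 2).
Classify: substitute x = -3 + u, y = 2 + v and expand: f = u**3 - u**2*v - v**3 + v**2.
No constant or linear terms (consistent with a singular point). Quadratic part: v**2. Cubic part: u**3 - u**2*v - v**3.
The quadratic part v**2 is a perfect square, so there is a single (double) tangent line v = 0, i.e. y = 2. Restricting the cubic part to that line (v = 0) leaves u**3 ≠ 0, so f is not divisible by v and the branch is v² ≈ -u**3 to lowest order — this is a cusp.
Classification: cusp.


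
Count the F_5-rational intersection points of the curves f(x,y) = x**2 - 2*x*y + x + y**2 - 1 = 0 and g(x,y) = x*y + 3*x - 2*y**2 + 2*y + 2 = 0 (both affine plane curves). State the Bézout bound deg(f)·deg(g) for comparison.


Common zeros: ∅; count = 0; Bézout bound = 4.

deg(f) = 2, deg(g) = 2, so Bézout bound = 4.
Scan x ∈ F_5. For each x, list the y ∈ F_5 with f(x, y) ≡ 0 and those with g(x, y) ≡ 0 (mod 5); the common zeros in that column are the intersection.
  x = 0: f ≡ 0 at y ∈ {1, 4}; g ≡ 0 at y ∈ {3}; common: ∅.
  x = 1: f ≡ 0 at y ∈ {1}; g ≡ 0 at y ∈ {0, 4}; common: ∅.
  x = 2: f ≡ 0 at y ∈ {0, 4}; g ≡ 0 at y ∈ {1}; common: ∅.
  x = 3: f ≡ 0 at y ∈ ∅; g ≡ 0 at y ∈ ∅; common: ∅.
  x = 4: f ≡ 0 at y ∈ ∅; g ≡ 0 at y ∈ ∅; common: ∅.
Collecting: common zeros = ∅, so the count is 0.
Comparison with the Bézout bound: 0 ≤ 4 = deg(f)·deg(g), as expected for curves with no common component (the affine F_5-count falls short of the bound because intersections may lie at infinity, over extension fields, or carry multiplicity).


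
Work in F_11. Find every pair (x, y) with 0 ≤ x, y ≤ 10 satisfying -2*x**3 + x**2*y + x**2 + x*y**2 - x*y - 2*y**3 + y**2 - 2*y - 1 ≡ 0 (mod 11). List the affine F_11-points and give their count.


Affine F_11-points: {(0, 4), (1, 3), (1, 6), (3, 5), (3, 9), (3, 10), (4, 4), (4, 7), (4, 8), (7, 0), (10, 1)}; count = 11.

For each of the 121 pairs (x, y) ∈ F_11², evaluate f(x, y) mod 11. Record the zeros.
  x = 0: [0↦10, 1↦7, 2↦5, 3↦3, 4↦0, 5↦6, 6↦9, 7↦8, 8↦2, 9↦1, 10↦4]  zeros at y ∈ {4}
  x = 1: [0↦9, 1↦7, 2↦8, 3↦0, 4↦4, 5↦8, 6↦0, 7↦1, 8↦10, 9↦4, 10↦4]  zeros at y ∈ {3, 6}
  x = 2: [0↦9, 1↦10, 2↦5, 3↦4, 4↦6, 5↦10, 6↦4, 7↦9, 8↦2, 9↦4, 10↦3]  zeros at y ∈ ∅
  x = 3: [0↦9, 1↦4, 2↦6, 3↦3, 4↦5, 5↦0, 6↦9, 7↦9, 8↦10, 9↦0, 10↦0]  zeros at y ∈ {5, 9, 10}
  x = 4: [0↦8, 1↦10, 2↦10, 3↦7, 4↦0, 5↦10, 6↦3, 7↦0, 8↦0, 9↦2, 10↦5]  zeros at y ∈ {4, 7, 8}
  x = 5: [0↦5, 1↦5, 2↦5, 3↦4, 4↦1, 5↦6, 6↦7, 7↦3, 8↦4, 9↦9, 10↦6]  zeros at y ∈ ∅
  x = 6: [0↦10, 1↦10, 2↦1, 3↦4, 4↦7, 5↦9, 6↦9, 7↦6, 8↦10, 9↦9, 10↦2]  zeros at y ∈ ∅
  x = 7: [0↦0, 1↦2, 2↦8, 3↦6, 4↦6, 5↦7, 6↦8, 7↦8, 8↦6, 9↦1, 10↦3]  zeros at y ∈ {0}
  x = 8: [0↦7, 1↦2, 2↦3, 3↦9, 4↦8, 5↦10, 6↦3, 7↦8, 8↦2, 9↦6, 10↦8]  zeros at y ∈ ∅
  x = 9: [0↦8, 1↦9, 2↦7, 3↦1, 4↦1, 5↦6, 6↦4, 7↦5, 8↦8, 9↦1, 10↦5]  zeros at y ∈ ∅
  x = 10: [0↦2, 1↦0, 2↦8, 3↦3, 4↦6, 5↦5, 6↦10, 7↦9, 8↦1, 9↦7, 10↦4]  zeros at y ∈ {1}
Collecting zeros: affine points = {(0, 4), (1, 3), (1, 6), (3, 5), (3, 9), (3, 10), (4, 4), (4, 7), (4, 8), (7, 0), (10, 1)}.
Total count |C(F_11)_aff| = 11.


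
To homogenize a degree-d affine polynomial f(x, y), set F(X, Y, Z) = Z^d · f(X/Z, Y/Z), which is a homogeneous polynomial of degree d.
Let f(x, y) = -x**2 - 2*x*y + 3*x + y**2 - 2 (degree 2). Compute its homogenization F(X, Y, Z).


F(X, Y, Z) = -X**2 - 2*X*Y + 3*X*Z + Y**2 - 2*Z**2

deg(f) = 2.
Substitute x = X/Z, y = Y/Z into f, then multiply by Z^2.
  monomial -1·x^2·y^0 ↦ -1·X^2·Y^0·Z^0.
  monomial -2·x^1·y^1 ↦ -2·X^1·Y^1·Z^0.
  monomial 3·x^1·y^0 ↦ 3·X^1·Y^0·Z^1.
  monomial 1·x^0·y^2 ↦ 1·X^0·Y^2·Z^0.
  monomial -2·x^0·y^0 ↦ -2·X^0·Y^0·Z^2.
Collecting: F(X, Y, Z) = -X**2 - 2*X*Y + 3*X*Z + Y**2 - 2*Z**2.


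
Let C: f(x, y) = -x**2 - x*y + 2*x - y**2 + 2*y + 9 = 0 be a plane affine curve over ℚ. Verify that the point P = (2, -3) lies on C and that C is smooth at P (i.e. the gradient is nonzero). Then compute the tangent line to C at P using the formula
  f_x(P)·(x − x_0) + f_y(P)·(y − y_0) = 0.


Tangent line at P: x + 6*y + 16 = 0.

Step 1: f(2, -3) = 0, so P lies on C.
Step 2: partial derivatives
  f_x(x, y) = -2*x - y + 2, f_y(x, y) = -x - 2*y + 2.
  f_x(P) = 1, f_y(P) = 6 (gradient nonzero, so P is smooth).
Step 3: tangent line at P: 1·(x − 2) + 6·(y − -3) = 0.
Expanding: x + 6*y + 16 = 0.
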